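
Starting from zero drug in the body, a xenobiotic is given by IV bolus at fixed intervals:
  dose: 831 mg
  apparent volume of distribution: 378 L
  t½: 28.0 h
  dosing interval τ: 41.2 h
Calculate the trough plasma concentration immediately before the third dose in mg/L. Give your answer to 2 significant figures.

C₀ per dose = Dose / Vd = 831 / 378 = 2.198 mg/L
k = ln2 / t½ = 0.693147 / 28.0 = 0.02476 h⁻¹
Fraction remaining after one interval: r = e^(−kτ) = e^(−0.02476 × 41.2) = 0.3606
Before dose 3, 2 doses have been given (aged 1τ, 2τ).
C_trough = C₀ × (r + r²) = 2.198 × (0.3606 + 0.1300) = 1.078 mg/L

1.1 mg/L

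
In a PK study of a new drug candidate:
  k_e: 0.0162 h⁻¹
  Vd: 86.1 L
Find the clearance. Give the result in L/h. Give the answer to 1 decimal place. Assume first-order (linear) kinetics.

CL = k × Vd = 0.0162 × 86.1 = 1.395 L/h

1.4 L/h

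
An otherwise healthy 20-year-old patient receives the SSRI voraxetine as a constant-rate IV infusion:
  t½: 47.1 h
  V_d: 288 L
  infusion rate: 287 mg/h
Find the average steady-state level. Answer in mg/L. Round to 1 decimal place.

67.7 mg/L

k = ln2 / t½ = 0.693147 / 47.1 = 0.01472 h⁻¹
CL = k × Vd = 0.01472 × 288 = 4.239 L/h
At steady state Css = R₀ / CL = 287 / 4.239 = 67.70 mg/L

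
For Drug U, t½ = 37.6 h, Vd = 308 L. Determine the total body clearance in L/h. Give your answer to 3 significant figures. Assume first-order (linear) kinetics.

k = ln2 / t½ = 0.693147 / 37.6 = 0.01843 h⁻¹
CL = k × Vd = 0.01843 × 308 = 5.676 L/h

5.68 L/h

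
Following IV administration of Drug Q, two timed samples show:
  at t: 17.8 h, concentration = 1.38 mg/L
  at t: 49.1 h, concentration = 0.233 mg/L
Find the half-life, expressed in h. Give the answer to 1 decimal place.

12.2 h

k = ln(C₁/C₂) / (t₂ − t₁) = ln(1.38/0.233) / (49.1 − 17.8)
  = 1.779 / 31.30 = 0.05684 h⁻¹
t½ = ln2 / k = 0.693147 / 0.05684 = 12.19 h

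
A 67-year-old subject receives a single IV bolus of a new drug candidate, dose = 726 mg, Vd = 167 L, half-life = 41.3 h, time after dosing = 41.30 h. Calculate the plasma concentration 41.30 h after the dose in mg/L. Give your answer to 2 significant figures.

C₀ = Dose / Vd = 726.0 / 167 = 4.347 mg/L
k = ln2 / t½ = 0.693147 / 41.3 = 0.01678 h⁻¹
t / t½ = 41.30 / 41.3 = 1 half-lives
C = C₀ × (1/2)^1 = 4.347 × 0.5000 = 2.174 mg/L

2.2 mg/L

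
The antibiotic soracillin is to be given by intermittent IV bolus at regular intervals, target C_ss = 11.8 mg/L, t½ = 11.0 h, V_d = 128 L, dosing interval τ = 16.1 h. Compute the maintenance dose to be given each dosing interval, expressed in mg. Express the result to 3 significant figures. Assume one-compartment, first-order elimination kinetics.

k = ln2 / t½ = 0.693147 / 11.0 = 0.06301 h⁻¹
CL = k × Vd = 0.06301 × 128 = 8.065 L/h
At steady state, Dose/τ = Css × CL.
Dose = Css × CL × τ = 11.8 × 8.065 × 16.1 = 1532 mg

1530 mg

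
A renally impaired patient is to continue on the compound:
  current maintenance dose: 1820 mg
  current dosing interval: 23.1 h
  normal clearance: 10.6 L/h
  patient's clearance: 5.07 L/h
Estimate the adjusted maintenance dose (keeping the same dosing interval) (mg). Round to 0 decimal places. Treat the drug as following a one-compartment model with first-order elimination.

To keep the same average steady-state level, dosing rate must scale with clearance.
CL ratio = 5.07 / 10.6 = 0.4783
New dose (same interval) = 1820 × 0.4783 = 870.5 mg

871 mg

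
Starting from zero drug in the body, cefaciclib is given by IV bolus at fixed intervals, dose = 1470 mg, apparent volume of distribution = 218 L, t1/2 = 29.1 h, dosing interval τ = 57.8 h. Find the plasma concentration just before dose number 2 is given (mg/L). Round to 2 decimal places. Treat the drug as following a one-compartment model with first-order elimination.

C₀ per dose = Dose / Vd = 1470 / 218 = 6.743 mg/L
k = ln2 / t½ = 0.693147 / 29.1 = 0.02382 h⁻¹
Fraction remaining after one interval: r = e^(−kτ) = e^(−0.02382 × 57.8) = 0.2524
Before dose 2, 1 dose has been given (aged 1τ).
C_trough = C₀ × r = 6.743 × 0.2524 = 1.702 mg/L

1.70 mg/L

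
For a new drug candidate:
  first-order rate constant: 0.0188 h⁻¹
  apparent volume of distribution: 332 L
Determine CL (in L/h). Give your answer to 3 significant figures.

6.24 L/h

CL = k × Vd = 0.0188 × 332 = 6.242 L/h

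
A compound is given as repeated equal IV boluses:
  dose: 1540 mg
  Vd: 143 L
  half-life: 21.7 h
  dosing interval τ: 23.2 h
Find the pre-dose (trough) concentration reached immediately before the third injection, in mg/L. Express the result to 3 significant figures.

C₀ per dose = Dose / Vd = 1540 / 143 = 10.77 mg/L
k = ln2 / t½ = 0.693147 / 21.7 = 0.03194 h⁻¹
Fraction remaining after one interval: r = e^(−kτ) = e^(−0.03194 × 23.2) = 0.4766
Before dose 3, 2 doses have been given (aged 1τ, 2τ).
C_trough = C₀ × (r + r²) = 10.77 × (0.4766 + 0.2271) = 7.579 mg/L

7.58 mg/L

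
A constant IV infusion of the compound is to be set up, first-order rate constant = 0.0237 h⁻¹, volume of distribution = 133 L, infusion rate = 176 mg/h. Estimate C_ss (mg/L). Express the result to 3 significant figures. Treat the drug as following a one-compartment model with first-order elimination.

CL = k × Vd = 0.02370 × 133 = 3.152 L/h
At steady state Css = R₀ / CL = 176 / 3.152 = 55.84 mg/L

55.8 mg/L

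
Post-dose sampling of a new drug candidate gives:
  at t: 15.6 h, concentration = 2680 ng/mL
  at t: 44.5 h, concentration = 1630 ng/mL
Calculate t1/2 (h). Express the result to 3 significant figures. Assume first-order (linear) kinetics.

k = ln(C₁/C₂) / (t₂ − t₁) = ln(2680/1630) / (44.5 − 15.6)
  = 0.4972 / 28.90 = 0.01720 h⁻¹
t½ = ln2 / k = 0.693147 / 0.01720 = 40.30 h

40.3 h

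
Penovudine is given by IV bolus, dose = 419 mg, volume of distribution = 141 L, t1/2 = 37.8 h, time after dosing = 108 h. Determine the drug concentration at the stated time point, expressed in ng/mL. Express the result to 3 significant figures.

410 ng/mL

C₀ = Dose / Vd = 419.0 / 141 = 2.972 mg/L
k = ln2 / t½ = 0.693147 / 37.8 = 0.01834 h⁻¹
C = C₀ · e^(−k·t) = 2.972 × e^(−0.01834 × 108)
  = 2.972 × 0.1380 = 0.4101 mg/L
Convert: 0.4101 mg/L × 1000 = 410.1 ng/mL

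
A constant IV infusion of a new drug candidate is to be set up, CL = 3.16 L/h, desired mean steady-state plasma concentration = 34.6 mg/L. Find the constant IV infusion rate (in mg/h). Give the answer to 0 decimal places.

At steady state, infusion rate R₀ = Css × CL = 34.6 × 3.160 = 109.3 mg/h

109 mg/h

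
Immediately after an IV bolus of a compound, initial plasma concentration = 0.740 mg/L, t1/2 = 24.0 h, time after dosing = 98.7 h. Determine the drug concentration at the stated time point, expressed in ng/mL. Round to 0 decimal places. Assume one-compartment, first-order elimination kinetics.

43 ng/mL

k = ln2 / t½ = 0.693147 / 24.0 = 0.02888 h⁻¹
C = C₀ · e^(−k·t) = 0.7400 × e^(−0.02888 × 98.7)
  = 0.7400 × 0.05782 = 0.04279 mg/L
Convert: 0.04279 mg/L × 1000 = 42.79 ng/mL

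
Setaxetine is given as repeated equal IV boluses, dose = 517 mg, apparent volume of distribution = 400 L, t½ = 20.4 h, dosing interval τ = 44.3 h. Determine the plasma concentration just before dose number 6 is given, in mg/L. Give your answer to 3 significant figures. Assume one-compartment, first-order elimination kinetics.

C₀ per dose = Dose / Vd = 517 / 400 = 1.293 mg/L
k = ln2 / t½ = 0.693147 / 20.4 = 0.03398 h⁻¹
Fraction remaining after one interval: r = e^(−kτ) = e^(−0.03398 × 44.3) = 0.2219
Before dose 6, 5 doses have been given (aged 1τ, 2τ, 3τ, 4τ, 5τ).
C_trough = C₀ × (r + r² + … + r^5) = C₀ × r(1−r^5)/(1−r)
        = 1.293 × 0.2219 × (1 − 0.0005380) / (1 − 0.2219) = 0.3685 mg/L

0.369 mg/L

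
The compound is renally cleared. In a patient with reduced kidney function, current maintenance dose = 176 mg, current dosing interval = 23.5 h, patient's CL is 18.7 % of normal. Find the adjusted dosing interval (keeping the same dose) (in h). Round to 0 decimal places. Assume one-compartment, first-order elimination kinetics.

To keep the same average steady-state level, dosing rate must scale with clearance.
CL ratio = 18.7 / 100 = 0.1870
New interval (same dose) = 23.5 / 0.1870 = 125.7 h

126 h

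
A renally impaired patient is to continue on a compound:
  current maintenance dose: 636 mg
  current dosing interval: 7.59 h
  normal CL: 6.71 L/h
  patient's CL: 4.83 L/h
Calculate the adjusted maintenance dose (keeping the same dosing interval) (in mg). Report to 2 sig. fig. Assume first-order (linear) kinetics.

460 mg

To keep the same average steady-state level, dosing rate must scale with clearance.
CL ratio = 4.83 / 6.71 = 0.7198
New dose (same interval) = 636 × 0.7198 = 457.8 mg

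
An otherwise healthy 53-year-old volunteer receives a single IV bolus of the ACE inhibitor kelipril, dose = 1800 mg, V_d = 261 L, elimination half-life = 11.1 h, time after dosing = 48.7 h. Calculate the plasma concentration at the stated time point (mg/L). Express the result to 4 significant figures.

0.3295 mg/L

C₀ = Dose / Vd = 1800 / 261 = 6.897 mg/L
k = ln2 / t½ = 0.693147 / 11.1 = 0.06245 h⁻¹
C = C₀ · e^(−k·t) = 6.897 × e^(−0.06245 × 48.7)
  = 6.897 × 0.04777 = 0.3295 mg/L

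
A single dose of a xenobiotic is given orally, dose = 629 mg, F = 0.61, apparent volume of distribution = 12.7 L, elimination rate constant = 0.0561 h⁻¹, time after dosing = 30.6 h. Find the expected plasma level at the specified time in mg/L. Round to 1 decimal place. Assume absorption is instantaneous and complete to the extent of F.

5.4 mg/L

Amount reaching circulation = F × Dose = 0.61 × 629.0 = 383.7 mg
C₀ = F·Dose / Vd = 383.7 / 12.7 = 30.21 mg/L
C = C₀ · e^(−k·t) = 30.21 × e^(−0.05610 × 30.6)
  = 30.21 × 0.1797 = 5.429 mg/L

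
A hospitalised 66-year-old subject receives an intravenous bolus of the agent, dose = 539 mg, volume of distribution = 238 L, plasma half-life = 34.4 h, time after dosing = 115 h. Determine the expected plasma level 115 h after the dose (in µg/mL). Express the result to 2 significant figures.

C₀ = Dose / Vd = 539.0 / 238 = 2.265 mg/L
k = ln2 / t½ = 0.693147 / 34.4 = 0.02015 h⁻¹
C = C₀ · e^(−k·t) = 2.265 × e^(−0.02015 × 115)
  = 2.265 × 0.09854 = 0.2232 mg/L
(0.2232 mg/L = 0.2232 µg/mL)

0.22 µg/mL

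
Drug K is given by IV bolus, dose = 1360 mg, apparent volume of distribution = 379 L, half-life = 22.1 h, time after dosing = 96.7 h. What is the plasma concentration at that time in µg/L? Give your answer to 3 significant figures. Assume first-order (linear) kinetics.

173 µg/L

C₀ = Dose / Vd = 1360 / 379 = 3.588 mg/L
k = ln2 / t½ = 0.693147 / 22.1 = 0.03136 h⁻¹
C = C₀ · e^(−k·t) = 3.588 × e^(−0.03136 × 96.7)
  = 3.588 × 0.04819 = 0.1729 mg/L
Convert: 0.1729 mg/L × 1000 = 172.9 µg/L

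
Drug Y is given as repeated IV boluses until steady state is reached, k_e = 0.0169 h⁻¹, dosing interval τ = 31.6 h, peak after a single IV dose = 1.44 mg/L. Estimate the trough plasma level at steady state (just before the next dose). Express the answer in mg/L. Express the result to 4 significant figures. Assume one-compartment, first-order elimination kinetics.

e^(−kτ) = e^(−0.01690 × 31.6) = 0.5862
Accumulation ratio R = 1 / (1 − e^(−kτ)) = 1 / (1 − 0.5862) = 2.417
Steady-state trough = C₀ × R × e^(−kτ) = 1.44 × 2.417 × 0.5862 = 2.040 mg/L

2.040 mg/L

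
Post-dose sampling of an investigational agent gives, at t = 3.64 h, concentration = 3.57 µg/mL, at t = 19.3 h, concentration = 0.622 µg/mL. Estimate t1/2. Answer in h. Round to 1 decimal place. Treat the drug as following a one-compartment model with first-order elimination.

k = ln(C₁/C₂) / (t₂ − t₁) = ln(3.57/0.622) / (19.3 − 3.64)
  = 1.747 / 15.66 = 0.1116 h⁻¹
t½ = ln2 / k = 0.693147 / 0.1116 = 6.211 h

6.2 h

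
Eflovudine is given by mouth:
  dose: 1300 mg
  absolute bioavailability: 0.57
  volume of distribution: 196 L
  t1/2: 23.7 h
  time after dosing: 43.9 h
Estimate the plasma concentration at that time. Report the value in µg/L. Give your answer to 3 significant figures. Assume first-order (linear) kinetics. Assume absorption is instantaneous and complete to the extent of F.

Amount reaching circulation = F × Dose = 0.57 × 1300 = 741.0 mg
C₀ = F·Dose / Vd = 741.0 / 196 = 3.781 mg/L
k = ln2 / t½ = 0.693147 / 23.7 = 0.02925 h⁻¹
C = C₀ · e^(−k·t) = 3.781 × e^(−0.02925 × 43.9)
  = 3.781 × 0.2769 = 1.047 mg/L
Convert: 1.047 mg/L × 1000 = 1047 µg/L

1050 µg/L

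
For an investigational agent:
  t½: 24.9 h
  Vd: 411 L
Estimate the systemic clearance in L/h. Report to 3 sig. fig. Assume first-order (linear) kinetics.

k = ln2 / t½ = 0.693147 / 24.9 = 0.02784 h⁻¹
CL = k × Vd = 0.02784 × 411 = 11.44 L/h

11.4 L/h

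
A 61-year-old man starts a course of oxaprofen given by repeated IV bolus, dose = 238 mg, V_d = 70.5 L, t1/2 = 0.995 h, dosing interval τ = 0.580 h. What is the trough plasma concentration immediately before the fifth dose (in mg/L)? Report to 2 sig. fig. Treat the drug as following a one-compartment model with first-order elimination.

5.4 mg/L

C₀ per dose = Dose / Vd = 238 / 70.5 = 3.376 mg/L
k = ln2 / t½ = 0.693147 / 0.995 = 0.6966 h⁻¹
Fraction remaining after one interval: r = e^(−kτ) = e^(−0.6966 × 0.580) = 0.6676
Before dose 5, 4 doses have been given (aged 1τ, 2τ, 3τ, 4τ).
C_trough = C₀ × (r + r² + … + r^4) = C₀ × r(1−r^4)/(1−r)
        = 3.376 × 0.6676 × (1 − 0.1986) / (1 − 0.6676) = 5.434 mg/L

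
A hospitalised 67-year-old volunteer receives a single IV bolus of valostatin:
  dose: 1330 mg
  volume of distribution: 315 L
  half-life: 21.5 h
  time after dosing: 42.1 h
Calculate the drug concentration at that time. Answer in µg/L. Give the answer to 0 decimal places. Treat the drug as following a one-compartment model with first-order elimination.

C₀ = Dose / Vd = 1330 / 315 = 4.222 mg/L
k = ln2 / t½ = 0.693147 / 21.5 = 0.03224 h⁻¹
C = C₀ · e^(−k·t) = 4.222 × e^(−0.03224 × 42.1)
  = 4.222 × 0.2574 = 1.087 mg/L
Convert: 1.087 mg/L × 1000 = 1087 µg/L

1087 µg/L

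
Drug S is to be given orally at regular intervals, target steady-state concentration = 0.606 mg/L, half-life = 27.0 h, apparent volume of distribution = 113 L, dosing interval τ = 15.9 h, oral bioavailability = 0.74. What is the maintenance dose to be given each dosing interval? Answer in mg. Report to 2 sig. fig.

38 mg

k = ln2 / t½ = 0.693147 / 27.0 = 0.02567 h⁻¹
CL = k × Vd = 0.02567 × 113 = 2.901 L/h
At steady state, F × (Dose/τ) = Css × CL.
Dose = Css × CL × τ / F = 0.606 × 2.901 × 15.9 / 0.74 = 37.77 mg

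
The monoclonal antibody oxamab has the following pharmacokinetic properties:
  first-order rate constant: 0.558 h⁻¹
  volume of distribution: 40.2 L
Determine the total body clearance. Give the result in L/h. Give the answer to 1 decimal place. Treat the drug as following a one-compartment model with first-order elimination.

22.4 L/h

CL = k × Vd = 0.558 × 40.2 = 22.43 L/h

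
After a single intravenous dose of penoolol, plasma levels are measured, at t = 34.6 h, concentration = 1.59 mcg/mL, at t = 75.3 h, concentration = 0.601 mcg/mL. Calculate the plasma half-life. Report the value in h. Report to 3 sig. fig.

k = ln(C₁/C₂) / (t₂ − t₁) = ln(1.59/0.601) / (75.3 − 34.6)
  = 0.9729 / 40.70 = 0.02390 h⁻¹
t½ = ln2 / k = 0.693147 / 0.02390 = 29.00 h

29.0 h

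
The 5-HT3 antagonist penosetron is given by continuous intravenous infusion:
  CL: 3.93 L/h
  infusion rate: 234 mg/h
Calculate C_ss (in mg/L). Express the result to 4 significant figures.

At steady state Css = R₀ / CL = 234 / 3.930 = 59.54 mg/L

59.54 mg/L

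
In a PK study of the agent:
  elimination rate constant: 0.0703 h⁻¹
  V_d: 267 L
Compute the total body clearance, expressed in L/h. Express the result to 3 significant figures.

CL = k × Vd = 0.0703 × 267 = 18.77 L/h

18.8 L/h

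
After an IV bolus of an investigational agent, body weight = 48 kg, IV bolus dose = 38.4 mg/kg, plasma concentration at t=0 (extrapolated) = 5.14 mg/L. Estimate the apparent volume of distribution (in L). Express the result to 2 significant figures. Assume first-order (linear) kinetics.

Dose = 38.4 × 48 = 1843 mg
Vd = Dose / C₀ = 1843 / 5.14 = 358.6 L

360 L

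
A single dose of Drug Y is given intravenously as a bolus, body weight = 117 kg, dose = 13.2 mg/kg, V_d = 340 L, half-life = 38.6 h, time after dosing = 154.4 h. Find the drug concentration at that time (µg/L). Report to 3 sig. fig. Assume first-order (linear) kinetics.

284 µg/L

Total dose = 13.2 × 117 = 1544 mg
C₀ = Dose / Vd = 1544 / 340 = 4.541 mg/L
k = ln2 / t½ = 0.693147 / 38.6 = 0.01796 h⁻¹
t / t½ = 154.4 / 38.6 = 4 half-lives
C = C₀ × (1/2)^4 = 4.541 × 0.06250 = 0.2838 mg/L
Convert: 0.2838 mg/L × 1000 = 283.8 µg/L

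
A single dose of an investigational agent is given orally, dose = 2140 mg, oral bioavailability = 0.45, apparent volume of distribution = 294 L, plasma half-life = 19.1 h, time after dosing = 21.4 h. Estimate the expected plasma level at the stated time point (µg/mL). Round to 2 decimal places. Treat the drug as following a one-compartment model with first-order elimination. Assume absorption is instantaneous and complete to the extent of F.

Amount reaching circulation = F × Dose = 0.45 × 2140 = 963.0 mg
C₀ = F·Dose / Vd = 963.0 / 294 = 3.276 mg/L
k = ln2 / t½ = 0.693147 / 19.1 = 0.03629 h⁻¹
C = C₀ · e^(−k·t) = 3.276 × e^(−0.03629 × 21.4)
  = 3.276 × 0.4600 = 1.507 mg/L
(1.507 mg/L = 1.507 µg/mL)

1.51 µg/mL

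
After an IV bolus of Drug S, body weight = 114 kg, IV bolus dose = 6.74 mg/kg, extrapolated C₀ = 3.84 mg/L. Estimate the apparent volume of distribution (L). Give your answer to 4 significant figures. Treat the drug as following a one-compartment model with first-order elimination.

200.1 L

Dose = 6.74 × 114 = 768.4 mg
Vd = Dose / C₀ = 768.4 / 3.84 = 200.1 L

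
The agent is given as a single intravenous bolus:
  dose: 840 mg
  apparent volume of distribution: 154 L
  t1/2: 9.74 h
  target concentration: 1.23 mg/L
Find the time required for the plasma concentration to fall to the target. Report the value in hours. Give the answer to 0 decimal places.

21 h

C₀ = Dose / Vd = 840.0 / 154 = 5.455 mg/L
k = ln2 / t½ = 0.693147 / 9.74 = 0.07116 h⁻¹
t = ln(C₀ / C) / k = ln(5.455 / 1.23) / 0.07116
  = ln(4.435) / 0.07116 = 1.490 / 0.07116 = 20.94 h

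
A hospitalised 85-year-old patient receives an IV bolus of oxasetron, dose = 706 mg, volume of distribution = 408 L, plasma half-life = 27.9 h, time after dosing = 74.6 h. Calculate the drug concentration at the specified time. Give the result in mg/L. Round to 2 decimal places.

C₀ = Dose / Vd = 706.0 / 408 = 1.730 mg/L
k = ln2 / t½ = 0.693147 / 27.9 = 0.02484 h⁻¹
C = C₀ · e^(−k·t) = 1.730 × e^(−0.02484 × 74.6)
  = 1.730 × 0.1568 = 0.2713 mg/L

0.27 mg/L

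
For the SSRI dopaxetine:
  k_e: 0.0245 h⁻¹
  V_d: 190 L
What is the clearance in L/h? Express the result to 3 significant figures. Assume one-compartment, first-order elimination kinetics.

4.66 L/h

CL = k × Vd = 0.0245 × 190 = 4.655 L/h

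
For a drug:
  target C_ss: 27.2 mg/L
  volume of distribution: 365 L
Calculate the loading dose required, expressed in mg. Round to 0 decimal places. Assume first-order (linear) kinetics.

LD = Css × Vd = 27.2 × 365 = 9928 mg

9928 mg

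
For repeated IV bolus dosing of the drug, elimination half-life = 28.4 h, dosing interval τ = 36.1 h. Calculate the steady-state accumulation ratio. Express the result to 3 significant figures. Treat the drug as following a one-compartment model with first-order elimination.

k = ln2 / t½ = 0.693147 / 28.4 = 0.02441 h⁻¹
e^(−kτ) = e^(−0.02441 × 36.1) = 0.4143
Accumulation ratio R = 1 / (1 − e^(−kτ)) = 1 / (1 − 0.4143) = 1.707

1.71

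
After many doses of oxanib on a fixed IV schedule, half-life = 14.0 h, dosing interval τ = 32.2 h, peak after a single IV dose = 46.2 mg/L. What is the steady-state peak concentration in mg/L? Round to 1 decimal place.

58.0 mg/L

k = ln2 / t½ = 0.693147 / 14.0 = 0.04951 h⁻¹
e^(−kτ) = e^(−0.04951 × 32.2) = 0.2031
Accumulation ratio R = 1 / (1 − e^(−kτ)) = 1 / (1 − 0.2031) = 1.255
Steady-state peak = C₀ × R = 46.2 × 1.255 = 57.98 mg/L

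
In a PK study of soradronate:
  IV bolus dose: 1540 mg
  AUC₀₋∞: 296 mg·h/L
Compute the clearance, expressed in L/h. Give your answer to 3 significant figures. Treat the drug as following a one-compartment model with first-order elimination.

5.20 L/h

CL = Dose / AUC = 1540 / 296 = 5.203 L/h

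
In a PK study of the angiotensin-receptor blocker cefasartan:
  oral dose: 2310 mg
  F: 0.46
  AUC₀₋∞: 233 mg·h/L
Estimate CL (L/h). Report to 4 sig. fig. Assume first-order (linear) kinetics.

CL = F·Dose / AUC = 0.46 × 2310 / 233 = 4.561 L/h

4.561 L/h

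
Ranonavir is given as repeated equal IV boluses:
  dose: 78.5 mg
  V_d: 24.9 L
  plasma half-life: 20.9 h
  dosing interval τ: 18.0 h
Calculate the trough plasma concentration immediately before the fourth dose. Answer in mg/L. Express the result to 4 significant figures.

3.217 mg/L

C₀ per dose = Dose / Vd = 78.5 / 24.9 = 3.153 mg/L
k = ln2 / t½ = 0.693147 / 20.9 = 0.03316 h⁻¹
Fraction remaining after one interval: r = e^(−kτ) = e^(−0.03316 × 18.0) = 0.5505
Before dose 4, 3 doses have been given (aged 1τ, 2τ, 3τ).
C_trough = C₀ × (r + r² + … + r^3) = C₀ × r(1−r^3)/(1−r)
        = 3.153 × 0.5505 × (1 − 0.1668) / (1 − 0.5505) = 3.217 mg/L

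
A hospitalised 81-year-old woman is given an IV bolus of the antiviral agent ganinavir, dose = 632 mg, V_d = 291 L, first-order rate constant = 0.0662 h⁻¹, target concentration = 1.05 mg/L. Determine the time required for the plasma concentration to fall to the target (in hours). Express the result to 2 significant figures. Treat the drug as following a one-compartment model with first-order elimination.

11 h

C₀ = Dose / Vd = 632.0 / 291 = 2.172 mg/L
t = ln(C₀ / C) / k = ln(2.172 / 1.05) / 0.06620
  = ln(2.069) / 0.06620 = 0.7271 / 0.06620 = 10.98 h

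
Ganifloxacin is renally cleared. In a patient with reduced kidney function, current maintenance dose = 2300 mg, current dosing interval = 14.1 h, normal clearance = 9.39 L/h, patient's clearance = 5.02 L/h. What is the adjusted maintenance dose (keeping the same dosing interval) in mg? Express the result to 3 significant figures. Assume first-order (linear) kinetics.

To keep the same average steady-state level, dosing rate must scale with clearance.
CL ratio = 5.02 / 9.39 = 0.5346
New dose (same interval) = 2300 × 0.5346 = 1230 mg

1230 mg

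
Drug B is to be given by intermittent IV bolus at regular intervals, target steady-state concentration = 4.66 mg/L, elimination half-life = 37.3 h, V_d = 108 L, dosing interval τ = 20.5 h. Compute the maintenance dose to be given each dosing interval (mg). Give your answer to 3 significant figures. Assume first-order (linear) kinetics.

k = ln2 / t½ = 0.693147 / 37.3 = 0.01858 h⁻¹
CL = k × Vd = 0.01858 × 108 = 2.007 L/h
At steady state, Dose/τ = Css × CL.
Dose = Css × CL × τ = 4.66 × 2.007 × 20.5 = 191.7 mg

192 mg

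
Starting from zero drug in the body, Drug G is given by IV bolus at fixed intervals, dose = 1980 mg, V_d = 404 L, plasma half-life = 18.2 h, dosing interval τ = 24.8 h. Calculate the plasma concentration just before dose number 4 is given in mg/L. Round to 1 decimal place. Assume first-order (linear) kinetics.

2.9 mg/L

C₀ per dose = Dose / Vd = 1980 / 404 = 4.901 mg/L
k = ln2 / t½ = 0.693147 / 18.2 = 0.03809 h⁻¹
Fraction remaining after one interval: r = e^(−kτ) = e^(−0.03809 × 24.8) = 0.3888
Before dose 4, 3 doses have been given (aged 1τ, 2τ, 3τ).
C_trough = C₀ × (r + r² + … + r^3) = C₀ × r(1−r^3)/(1−r)
        = 4.901 × 0.3888 × (1 − 0.05877) / (1 − 0.3888) = 2.934 mg/L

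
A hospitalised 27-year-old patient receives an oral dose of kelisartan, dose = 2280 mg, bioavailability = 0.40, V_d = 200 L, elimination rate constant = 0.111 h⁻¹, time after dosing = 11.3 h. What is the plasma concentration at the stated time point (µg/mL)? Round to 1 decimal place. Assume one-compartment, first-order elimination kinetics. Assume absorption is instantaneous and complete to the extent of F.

Amount reaching circulation = F × Dose = 0.40 × 2280 = 912.0 mg
C₀ = F·Dose / Vd = 912.0 / 200 = 4.560 mg/L
C = C₀ · e^(−k·t) = 4.560 × e^(−0.1110 × 11.3)
  = 4.560 × 0.2853 = 1.301 mg/L
(1.301 mg/L = 1.301 µg/mL)

1.3 µg/mL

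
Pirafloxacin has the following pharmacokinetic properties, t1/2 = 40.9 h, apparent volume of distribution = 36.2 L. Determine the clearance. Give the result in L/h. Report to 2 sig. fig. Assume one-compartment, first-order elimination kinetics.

0.61 L/h

k = ln2 / t½ = 0.693147 / 40.9 = 0.01695 h⁻¹
CL = k × Vd = 0.01695 × 36.2 = 0.6136 L/h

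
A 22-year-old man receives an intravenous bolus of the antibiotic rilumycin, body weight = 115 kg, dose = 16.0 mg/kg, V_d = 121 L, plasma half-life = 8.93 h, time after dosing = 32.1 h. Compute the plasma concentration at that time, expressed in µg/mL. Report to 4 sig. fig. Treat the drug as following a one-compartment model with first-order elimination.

Total dose = 16.0 × 115 = 1840 mg
C₀ = Dose / Vd = 1840 / 121 = 15.21 mg/L
k = ln2 / t½ = 0.693147 / 8.93 = 0.07762 h⁻¹
C = C₀ · e^(−k·t) = 15.21 × e^(−0.07762 × 32.1)
  = 15.21 × 0.08278 = 1.259 mg/L
(1.259 mg/L = 1.259 µg/mL)

1.259 µg/mL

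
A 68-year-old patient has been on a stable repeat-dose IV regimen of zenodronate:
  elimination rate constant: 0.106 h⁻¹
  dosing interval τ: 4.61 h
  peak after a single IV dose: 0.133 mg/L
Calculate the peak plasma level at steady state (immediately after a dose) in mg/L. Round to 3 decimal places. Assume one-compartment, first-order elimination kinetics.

0.344 mg/L

e^(−kτ) = e^(−0.1060 × 4.61) = 0.6134
Accumulation ratio R = 1 / (1 − e^(−kτ)) = 1 / (1 − 0.6134) = 2.587
Steady-state peak = C₀ × R = 0.133 × 2.587 = 0.3441 mg/L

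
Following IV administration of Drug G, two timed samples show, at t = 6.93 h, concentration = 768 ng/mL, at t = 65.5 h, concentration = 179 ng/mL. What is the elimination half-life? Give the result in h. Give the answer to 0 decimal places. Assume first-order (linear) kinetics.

28 h

k = ln(C₁/C₂) / (t₂ − t₁) = ln(768/179) / (65.5 − 6.93)
  = 1.456 / 58.57 = 0.02486 h⁻¹
t½ = ln2 / k = 0.693147 / 0.02486 = 27.88 h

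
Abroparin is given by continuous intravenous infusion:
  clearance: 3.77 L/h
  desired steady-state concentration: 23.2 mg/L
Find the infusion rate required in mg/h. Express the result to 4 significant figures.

At steady state, infusion rate R₀ = Css × CL = 23.2 × 3.770 = 87.46 mg/h

87.46 mg/h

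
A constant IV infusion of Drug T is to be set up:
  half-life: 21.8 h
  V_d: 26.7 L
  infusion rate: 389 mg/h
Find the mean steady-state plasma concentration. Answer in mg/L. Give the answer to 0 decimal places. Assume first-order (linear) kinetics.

458 mg/L

k = ln2 / t½ = 0.693147 / 21.8 = 0.03180 h⁻¹
CL = k × Vd = 0.03180 × 26.7 = 0.8491 L/h
At steady state Css = R₀ / CL = 389 / 0.8491 = 458.1 mg/L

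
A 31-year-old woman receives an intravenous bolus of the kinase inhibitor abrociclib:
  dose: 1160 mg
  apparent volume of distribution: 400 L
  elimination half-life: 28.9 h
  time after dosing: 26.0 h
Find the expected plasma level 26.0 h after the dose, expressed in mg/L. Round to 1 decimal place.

C₀ = Dose / Vd = 1160 / 400 = 2.900 mg/L
k = ln2 / t½ = 0.693147 / 28.9 = 0.02398 h⁻¹
C = C₀ · e^(−k·t) = 2.900 × e^(−0.02398 × 26.0)
  = 2.900 × 0.5361 = 1.555 mg/L

1.6 mg/L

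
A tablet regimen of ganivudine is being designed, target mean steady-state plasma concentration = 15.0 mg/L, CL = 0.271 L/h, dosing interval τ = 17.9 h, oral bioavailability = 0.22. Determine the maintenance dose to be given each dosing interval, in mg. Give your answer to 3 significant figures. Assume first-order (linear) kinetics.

At steady state, F × (Dose/τ) = Css × CL.
Dose = Css × CL × τ / F = 15.0 × 0.2710 × 17.9 / 0.22 = 330.7 mg

331 mg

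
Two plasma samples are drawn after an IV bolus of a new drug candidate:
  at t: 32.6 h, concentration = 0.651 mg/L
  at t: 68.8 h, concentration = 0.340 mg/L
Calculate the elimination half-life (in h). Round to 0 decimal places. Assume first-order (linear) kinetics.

39 h

k = ln(C₁/C₂) / (t₂ − t₁) = ln(0.651/0.340) / (68.8 − 32.6)
  = 0.6496 / 36.20 = 0.01794 h⁻¹
t½ = ln2 / k = 0.693147 / 0.01794 = 38.64 h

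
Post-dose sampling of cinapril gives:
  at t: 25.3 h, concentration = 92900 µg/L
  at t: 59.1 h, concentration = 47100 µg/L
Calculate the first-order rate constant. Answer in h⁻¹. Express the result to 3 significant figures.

0.0201 h⁻¹

k = ln(C₁/C₂) / (t₂ − t₁) = ln(92900/47100) / (59.1 − 25.3)
  = 0.6793 / 33.80 = 0.02010 h⁻¹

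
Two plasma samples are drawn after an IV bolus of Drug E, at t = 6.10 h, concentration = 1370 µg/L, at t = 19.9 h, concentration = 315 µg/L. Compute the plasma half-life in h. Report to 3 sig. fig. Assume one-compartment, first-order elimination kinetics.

k = ln(C₁/C₂) / (t₂ − t₁) = ln(1370/315) / (19.9 − 6.10)
  = 1.470 / 13.80 = 0.1065 h⁻¹
t½ = ln2 / k = 0.693147 / 0.1065 = 6.508 h

6.51 h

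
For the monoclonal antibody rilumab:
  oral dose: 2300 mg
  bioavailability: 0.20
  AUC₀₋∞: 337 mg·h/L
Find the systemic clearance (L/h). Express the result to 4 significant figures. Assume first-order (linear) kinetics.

CL = F·Dose / AUC = 0.20 × 2300 / 337 = 1.365 L/h

1.365 L/h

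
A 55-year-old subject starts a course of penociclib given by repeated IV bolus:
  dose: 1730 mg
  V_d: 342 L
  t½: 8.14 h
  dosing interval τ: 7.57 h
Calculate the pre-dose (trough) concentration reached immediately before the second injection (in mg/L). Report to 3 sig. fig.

C₀ per dose = Dose / Vd = 1730 / 342 = 5.058 mg/L
k = ln2 / t½ = 0.693147 / 8.14 = 0.08515 h⁻¹
Fraction remaining after one interval: r = e^(−kτ) = e^(−0.08515 × 7.57) = 0.5249
Before dose 2, 1 dose has been given (aged 1τ).
C_trough = C₀ × r = 5.058 × 0.5249 = 2.655 mg/L

2.66 mg/L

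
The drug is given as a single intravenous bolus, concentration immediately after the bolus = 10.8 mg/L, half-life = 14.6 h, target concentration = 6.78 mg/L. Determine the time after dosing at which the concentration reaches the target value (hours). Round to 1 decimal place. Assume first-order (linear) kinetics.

k = ln2 / t½ = 0.693147 / 14.6 = 0.04748 h⁻¹
t = ln(C₀ / C) / k = ln(10.80 / 6.78) / 0.04748
  = ln(1.593) / 0.04748 = 0.4656 / 0.04748 = 9.806 h

9.8 h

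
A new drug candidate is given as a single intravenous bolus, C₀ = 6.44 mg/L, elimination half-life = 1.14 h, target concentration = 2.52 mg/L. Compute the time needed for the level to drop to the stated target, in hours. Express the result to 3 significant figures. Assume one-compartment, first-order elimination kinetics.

1.54 h

k = ln2 / t½ = 0.693147 / 1.14 = 0.6080 h⁻¹
t = ln(C₀ / C) / k = ln(6.440 / 2.52) / 0.6080
  = ln(2.556) / 0.6080 = 0.9384 / 0.6080 = 1.543 h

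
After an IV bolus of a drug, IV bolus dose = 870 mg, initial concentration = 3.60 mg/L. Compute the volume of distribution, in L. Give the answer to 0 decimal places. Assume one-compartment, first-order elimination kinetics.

Vd = Dose / C₀ = 870.0 / 3.60 = 241.7 L

242 L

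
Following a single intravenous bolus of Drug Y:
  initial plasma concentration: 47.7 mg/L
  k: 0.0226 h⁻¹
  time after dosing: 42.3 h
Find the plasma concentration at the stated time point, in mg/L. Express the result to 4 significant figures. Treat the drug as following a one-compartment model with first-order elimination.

18.34 mg/L

C = C₀ · e^(−k·t) = 47.70 × e^(−0.02260 × 42.3)
  = 47.70 × 0.3844 = 18.34 mg/L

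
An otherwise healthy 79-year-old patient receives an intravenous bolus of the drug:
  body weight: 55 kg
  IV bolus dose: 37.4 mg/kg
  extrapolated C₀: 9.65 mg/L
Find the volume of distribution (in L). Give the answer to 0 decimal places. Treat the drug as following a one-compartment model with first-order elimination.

Dose = 37.4 × 55 = 2057 mg
Vd = Dose / C₀ = 2057 / 9.65 = 213.2 L

213 L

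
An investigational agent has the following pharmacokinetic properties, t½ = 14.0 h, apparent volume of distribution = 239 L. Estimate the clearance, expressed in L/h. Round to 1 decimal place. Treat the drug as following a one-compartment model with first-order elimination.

11.8 L/h

k = ln2 / t½ = 0.693147 / 14.0 = 0.04951 h⁻¹
CL = k × Vd = 0.04951 × 239 = 11.83 L/h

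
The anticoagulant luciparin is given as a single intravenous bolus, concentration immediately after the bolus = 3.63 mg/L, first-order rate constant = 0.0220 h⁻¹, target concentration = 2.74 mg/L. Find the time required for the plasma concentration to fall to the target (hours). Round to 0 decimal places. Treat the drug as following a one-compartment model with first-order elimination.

13 h

t = ln(C₀ / C) / k = ln(3.630 / 2.74) / 0.02200
  = ln(1.325) / 0.02200 = 0.2814 / 0.02200 = 12.79 h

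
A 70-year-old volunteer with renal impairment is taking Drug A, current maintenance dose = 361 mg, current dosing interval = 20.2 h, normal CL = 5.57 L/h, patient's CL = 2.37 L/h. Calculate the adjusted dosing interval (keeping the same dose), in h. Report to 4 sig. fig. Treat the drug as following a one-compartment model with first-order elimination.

To keep the same average steady-state level, dosing rate must scale with clearance.
CL ratio = 2.37 / 5.57 = 0.4255
New interval (same dose) = 20.2 / 0.4255 = 47.47 h

47.47 h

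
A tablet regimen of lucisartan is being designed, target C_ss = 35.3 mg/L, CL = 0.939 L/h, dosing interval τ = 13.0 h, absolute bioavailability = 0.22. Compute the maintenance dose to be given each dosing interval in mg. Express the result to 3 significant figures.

At steady state, F × (Dose/τ) = Css × CL.
Dose = Css × CL × τ / F = 35.3 × 0.9390 × 13.0 / 0.22 = 1959 mg

1960 mg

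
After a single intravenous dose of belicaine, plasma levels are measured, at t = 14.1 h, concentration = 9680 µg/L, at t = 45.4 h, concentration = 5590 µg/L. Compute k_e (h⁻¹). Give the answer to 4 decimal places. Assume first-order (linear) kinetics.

k = ln(C₁/C₂) / (t₂ − t₁) = ln(9680/5590) / (45.4 − 14.1)
  = 0.5491 / 31.30 = 0.01754 h⁻¹

0.0175 h⁻¹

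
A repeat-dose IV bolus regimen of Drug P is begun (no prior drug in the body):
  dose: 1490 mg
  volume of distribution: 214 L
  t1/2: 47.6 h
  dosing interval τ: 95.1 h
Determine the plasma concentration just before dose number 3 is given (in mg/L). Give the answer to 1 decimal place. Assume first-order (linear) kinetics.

C₀ per dose = Dose / Vd = 1490 / 214 = 6.963 mg/L
k = ln2 / t½ = 0.693147 / 47.6 = 0.01456 h⁻¹
Fraction remaining after one interval: r = e^(−kτ) = e^(−0.01456 × 95.1) = 0.2504
Before dose 3, 2 doses have been given (aged 1τ, 2τ).
C_trough = C₀ × (r + r²) = 6.963 × (0.2504 + 0.06270) = 2.180 mg/L

2.2 mg/L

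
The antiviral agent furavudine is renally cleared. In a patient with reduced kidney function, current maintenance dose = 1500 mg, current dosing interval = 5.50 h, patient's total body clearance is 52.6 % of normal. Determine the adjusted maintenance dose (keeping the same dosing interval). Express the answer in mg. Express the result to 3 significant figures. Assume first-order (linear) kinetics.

789 mg

To keep the same average steady-state level, dosing rate must scale with clearance.
CL ratio = 52.6 / 100 = 0.5260
New dose (same interval) = 1500 × 0.5260 = 789.0 mg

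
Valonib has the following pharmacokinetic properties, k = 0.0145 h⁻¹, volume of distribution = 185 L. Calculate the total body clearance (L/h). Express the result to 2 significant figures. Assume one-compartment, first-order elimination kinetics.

2.7 L/h

CL = k × Vd = 0.0145 × 185 = 2.683 L/h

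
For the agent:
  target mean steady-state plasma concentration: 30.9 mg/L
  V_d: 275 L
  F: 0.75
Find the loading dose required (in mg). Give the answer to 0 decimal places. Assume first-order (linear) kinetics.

11330 mg

LD = Css × Vd / F = 30.9 × 275 / 0.75 = 11330 mg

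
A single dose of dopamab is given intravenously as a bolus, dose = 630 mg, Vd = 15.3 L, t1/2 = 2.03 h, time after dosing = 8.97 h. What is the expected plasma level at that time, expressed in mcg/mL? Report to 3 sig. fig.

1.93 mcg/mL

C₀ = Dose / Vd = 630.0 / 15.3 = 41.18 mg/L
k = ln2 / t½ = 0.693147 / 2.03 = 0.3415 h⁻¹
C = C₀ · e^(−k·t) = 41.18 × e^(−0.3415 × 8.97)
  = 41.18 × 0.04674 = 1.925 mg/L
(1.925 mg/L = 1.925 mcg/mL)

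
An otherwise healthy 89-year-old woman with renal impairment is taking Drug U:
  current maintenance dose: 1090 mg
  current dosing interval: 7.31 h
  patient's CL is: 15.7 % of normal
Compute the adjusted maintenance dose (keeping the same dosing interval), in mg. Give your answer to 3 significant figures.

171 mg

To keep the same average steady-state level, dosing rate must scale with clearance.
CL ratio = 15.7 / 100 = 0.1570
New dose (same interval) = 1090 × 0.1570 = 171.1 mg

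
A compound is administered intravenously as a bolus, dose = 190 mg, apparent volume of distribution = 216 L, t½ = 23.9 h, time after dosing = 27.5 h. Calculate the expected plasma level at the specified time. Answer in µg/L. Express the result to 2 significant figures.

400 µg/L

C₀ = Dose / Vd = 190.0 / 216 = 0.8796 mg/L
k = ln2 / t½ = 0.693147 / 23.9 = 0.02900 h⁻¹
C = C₀ · e^(−k·t) = 0.8796 × e^(−0.02900 × 27.5)
  = 0.8796 × 0.4505 = 0.3963 mg/L
Convert: 0.3963 mg/L × 1000 = 396.3 µg/L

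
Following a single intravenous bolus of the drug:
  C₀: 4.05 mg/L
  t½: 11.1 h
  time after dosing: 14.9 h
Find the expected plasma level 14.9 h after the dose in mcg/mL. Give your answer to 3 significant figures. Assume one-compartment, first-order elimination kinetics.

k = ln2 / t½ = 0.693147 / 11.1 = 0.06245 h⁻¹
C = C₀ · e^(−k·t) = 4.050 × e^(−0.06245 × 14.9)
  = 4.050 × 0.3944 = 1.597 mg/L
(1.597 mg/L = 1.597 mcg/mL)

1.60 mcg/mL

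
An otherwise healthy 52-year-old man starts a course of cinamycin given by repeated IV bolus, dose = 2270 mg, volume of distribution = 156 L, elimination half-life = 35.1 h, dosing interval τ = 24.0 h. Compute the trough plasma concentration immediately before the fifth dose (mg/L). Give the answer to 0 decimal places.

20 mg/L

C₀ per dose = Dose / Vd = 2270 / 156 = 14.55 mg/L
k = ln2 / t½ = 0.693147 / 35.1 = 0.01975 h⁻¹
Fraction remaining after one interval: r = e^(−kτ) = e^(−0.01975 × 24.0) = 0.6225
Before dose 5, 4 doses have been given (aged 1τ, 2τ, 3τ, 4τ).
C_trough = C₀ × (r + r² + … + r^4) = C₀ × r(1−r^4)/(1−r)
        = 14.55 × 0.6225 × (1 − 0.1502) / (1 − 0.6225) = 20.39 mg/L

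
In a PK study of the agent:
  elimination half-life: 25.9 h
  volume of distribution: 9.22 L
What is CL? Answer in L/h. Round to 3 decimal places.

k = ln2 / t½ = 0.693147 / 25.9 = 0.02676 h⁻¹
CL = k × Vd = 0.02676 × 9.22 = 0.2467 L/h

0.247 L/h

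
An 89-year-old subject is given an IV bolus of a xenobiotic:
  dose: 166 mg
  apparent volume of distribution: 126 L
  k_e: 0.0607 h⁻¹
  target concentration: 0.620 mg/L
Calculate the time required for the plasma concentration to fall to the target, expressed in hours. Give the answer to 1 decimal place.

C₀ = Dose / Vd = 166.0 / 126 = 1.317 mg/L
t = ln(C₀ / C) / k = ln(1.317 / 0.620) / 0.06070
  = ln(2.124) / 0.06070 = 0.7533 / 0.06070 = 12.41 h

12.4 h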